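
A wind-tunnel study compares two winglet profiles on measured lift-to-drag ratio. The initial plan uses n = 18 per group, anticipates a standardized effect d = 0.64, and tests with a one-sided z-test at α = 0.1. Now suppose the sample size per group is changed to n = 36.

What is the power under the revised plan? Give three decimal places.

With n = 36 per group: δ = d·√(n/2) = 0.64 × √(36/2) = 2.7153. Critical value z_{0.1} = 1.282.
Revised power = Φ(δ − 1.282) = Φ(1.434) = 0.9242.

Power ≈ 0.924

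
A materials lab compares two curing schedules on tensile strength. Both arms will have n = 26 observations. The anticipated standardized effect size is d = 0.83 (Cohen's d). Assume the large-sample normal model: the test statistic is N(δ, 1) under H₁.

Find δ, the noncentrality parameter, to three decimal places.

The noncentrality parameter scales effect size by the design's sample-size factor: δ = d·√(n/2) = 0.83 × √(26/2) = 2.9926

δ ≈ 2.993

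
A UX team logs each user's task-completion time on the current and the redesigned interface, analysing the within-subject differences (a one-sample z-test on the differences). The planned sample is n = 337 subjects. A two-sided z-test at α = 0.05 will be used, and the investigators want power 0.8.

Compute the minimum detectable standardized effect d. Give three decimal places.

Need Φ(δ − 1.960) = 0.8, so δ = 1.960 + 0.842 = 2.802.
(Lower-tail contribution to power is negligible for δ > 0.)
δ = d·√n ⇒ d = δ/√n = 2.802/√337 = 0.1526.

d ≈ 0.153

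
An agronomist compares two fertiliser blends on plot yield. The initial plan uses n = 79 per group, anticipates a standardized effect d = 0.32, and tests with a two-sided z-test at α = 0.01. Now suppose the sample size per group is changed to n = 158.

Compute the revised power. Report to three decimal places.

Power ≈ 0.606

With n = 158 per group: δ = d·√(n/2) = 0.32 × √(158/2) = 2.8442. Critical value z_{0.005} = 2.576.
Revised power = Φ(δ − 2.576) + Φ(−δ − 2.576) = Φ(0.268) + Φ(-5.420) = 0.6058 + 0.0000 = 0.6058.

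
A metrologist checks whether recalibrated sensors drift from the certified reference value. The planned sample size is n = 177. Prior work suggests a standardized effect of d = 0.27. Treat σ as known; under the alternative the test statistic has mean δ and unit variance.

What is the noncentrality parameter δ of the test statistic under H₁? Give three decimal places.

δ = d·√n = 0.27 × √177 = 3.5921

δ ≈ 3.592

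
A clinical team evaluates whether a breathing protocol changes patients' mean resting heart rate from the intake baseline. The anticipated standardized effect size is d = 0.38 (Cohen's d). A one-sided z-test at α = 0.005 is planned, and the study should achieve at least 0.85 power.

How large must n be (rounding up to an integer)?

For power 0.85 need Φ(δ − z_{0.005}) = 0.85, so δ = z_{0.005} + z_{0.15} = 2.576 + 1.036 = 3.612.
δ = d·√n ⇒ n = (δ/d)² = (3.612 / 0.38)² = 90.36.
Rounding up, n = 91.

n = 91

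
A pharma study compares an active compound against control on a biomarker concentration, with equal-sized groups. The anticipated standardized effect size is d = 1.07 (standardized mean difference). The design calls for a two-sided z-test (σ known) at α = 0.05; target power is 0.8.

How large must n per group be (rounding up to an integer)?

n = 14 per group

For power 0.8 need Φ(δ − z_{0.025}) = 0.8, so δ = z_{0.025} + z_{0.20} = 1.960 + 0.842 = 2.802.
(Ignoring the negligible lower-tail rejection probability gives the usual closed-form inversion.)
δ = d·√(n/2) ⇒ n = 2(δ/d)² = 2 × (2.802 / 1.07)² = 13.71.
Round up to the next whole unit.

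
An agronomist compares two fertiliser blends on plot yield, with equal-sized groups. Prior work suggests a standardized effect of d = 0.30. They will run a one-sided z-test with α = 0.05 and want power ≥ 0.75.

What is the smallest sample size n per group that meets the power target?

For power 0.75 need Φ(δ − z_{0.05}) = 0.75, so δ = z_{0.05} + z_{0.25} = 1.645 + 0.674 = 2.319.
δ = d·√(n/2) ⇒ n = 2(δ/d)² = 2 × (2.319 / 0.30)² = 119.54.
Rounding up, n = 120 per group.

n = 120 per group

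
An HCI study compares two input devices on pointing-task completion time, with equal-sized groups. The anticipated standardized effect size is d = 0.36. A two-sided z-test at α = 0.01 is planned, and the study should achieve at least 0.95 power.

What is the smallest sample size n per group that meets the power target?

n = 275 per group

Set Φ(δ − 2.576) = 0.95; then δ − 2.576 = Φ⁻¹(0.95) = 1.645, giving δ = 4.221.
(For δ > 0 the lower-tail rejection region contributes negligibly to power, so the one-term inversion is standard.)
δ = d·√(n/2) ⇒ n = 2(δ/d)² = 2 × (4.221 / 0.36)² = 274.91.
Round up to the next whole unit.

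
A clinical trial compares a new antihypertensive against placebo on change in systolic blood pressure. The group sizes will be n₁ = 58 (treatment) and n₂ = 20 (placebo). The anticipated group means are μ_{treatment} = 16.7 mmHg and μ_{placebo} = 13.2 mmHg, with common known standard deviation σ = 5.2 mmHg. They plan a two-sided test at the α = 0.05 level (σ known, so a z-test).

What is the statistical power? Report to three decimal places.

Standardized effect: d = |μ_{treatment} − μ_{placebo}| / σ = |16.7 − 13.2| / 5.2 = 0.6731
Noncentrality parameter: λ = d / √(1/n₁ + 1/n₂) = 0.6731 / √(1/58 + 1/20) = 2.5957
Two-sided α = 0.05 → critical value z_{0.025} = 1.960.
Power = Φ(λ − 1.960) + Φ(−λ − 1.960) = Φ(0.636) + Φ(-4.556) = 0.7375 + 0.0000 = 0.7375.

Power ≈ 0.738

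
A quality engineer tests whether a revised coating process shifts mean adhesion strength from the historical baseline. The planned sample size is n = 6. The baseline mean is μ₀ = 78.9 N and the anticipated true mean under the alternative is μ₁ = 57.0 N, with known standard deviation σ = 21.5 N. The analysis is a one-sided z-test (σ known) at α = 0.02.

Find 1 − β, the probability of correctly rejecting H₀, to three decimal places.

Standardized effect: d = |μ₁ − μ₀| / σ = |57.0 − 78.9| / 21.5 = 1.0186
Noncentrality parameter: δ = d·√n = 1.0186 × √6 = 2.4951
One-sided α = 0.02 → critical value z_{0.02} = 2.054.
Power = P(Z > 2.054 − δ) = Φ(0.441) = 0.6705.

Power ≈ 0.671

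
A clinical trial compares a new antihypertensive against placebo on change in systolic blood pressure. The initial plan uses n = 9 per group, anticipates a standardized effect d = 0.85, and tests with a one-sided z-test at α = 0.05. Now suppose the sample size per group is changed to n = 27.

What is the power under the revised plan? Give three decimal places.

Power ≈ 0.930

With n = 27 per group: δ = d·√(n/2) = 0.85 × √(27/2) = 3.1231. Critical value z_{0.05} = 1.645.
Revised power = Φ(δ − 1.645) = Φ(1.478) = 0.9303.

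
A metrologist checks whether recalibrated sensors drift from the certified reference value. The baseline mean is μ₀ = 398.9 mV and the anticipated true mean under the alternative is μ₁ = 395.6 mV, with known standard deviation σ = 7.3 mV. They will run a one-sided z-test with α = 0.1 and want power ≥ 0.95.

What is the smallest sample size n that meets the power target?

n = 42

Standardized effect: d = |μ₁ − μ₀| / σ = |395.6 − 398.9| / 7.3 = 0.4521
For power 0.95 need Φ(δ − z_{0.1}) = 0.95, so δ = z_{0.1} + z_{0.05} = 1.282 + 1.645 = 2.926.
δ = d·√n ⇒ n = (δ/d)² = (2.926 / 0.4521)² = 41.91.
Round up to the next whole unit.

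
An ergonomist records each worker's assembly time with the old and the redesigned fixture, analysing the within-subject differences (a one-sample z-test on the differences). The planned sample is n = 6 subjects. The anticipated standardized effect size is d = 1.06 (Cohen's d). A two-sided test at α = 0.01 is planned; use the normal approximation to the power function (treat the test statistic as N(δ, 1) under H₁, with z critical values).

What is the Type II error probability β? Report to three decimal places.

Noncentrality parameter: δ = d·√n = 1.06 × √6 = 2.5965
Two-sided α = 0.01 → critical value z_{0.005} = 2.576.
Power = Φ(δ − 2.576) + Φ(−δ − 2.576) = Φ(0.021) + Φ(-5.172) = 0.5082 + 0.0000 = 0.5082.
Type II error: β = 1 − power = 1 − 0.5082 = 0.4918.

β ≈ 0.492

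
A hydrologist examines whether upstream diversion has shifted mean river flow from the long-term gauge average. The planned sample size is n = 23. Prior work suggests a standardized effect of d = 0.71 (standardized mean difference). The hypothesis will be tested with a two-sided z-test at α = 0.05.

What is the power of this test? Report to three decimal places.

Noncentrality parameter: δ = d·√n = 0.71 × √23 = 3.4050
Two-sided α = 0.05 → critical value z_{0.025} = 1.960.
Power = Φ(δ − 1.960) + Φ(−δ − 1.960) = Φ(1.445) + Φ(-5.365) = 0.9258 + 0.0000 = 0.9258.

Power ≈ 0.926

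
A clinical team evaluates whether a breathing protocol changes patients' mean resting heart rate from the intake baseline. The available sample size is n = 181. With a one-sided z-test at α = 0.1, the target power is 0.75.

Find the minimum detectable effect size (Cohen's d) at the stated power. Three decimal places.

d ≈ 0.145

Need Φ(δ − 1.282) = 0.75, so δ = 1.282 + 0.674 = 1.956.
δ = d·√n ⇒ d = δ/√n = 1.956/√181 = 0.1454.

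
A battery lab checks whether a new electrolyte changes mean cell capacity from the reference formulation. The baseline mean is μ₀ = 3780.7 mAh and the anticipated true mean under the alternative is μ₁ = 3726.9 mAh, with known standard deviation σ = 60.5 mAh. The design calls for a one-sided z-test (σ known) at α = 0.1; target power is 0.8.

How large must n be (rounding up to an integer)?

n = 6

Standardized effect: d = |μ₁ − μ₀| / σ = |3726.9 − 3780.7| / 60.5 = 0.8893
Set Φ(δ − 1.282) = 0.8; then δ − 1.282 = Φ⁻¹(0.8) = 0.842, giving δ = 2.123.
δ = d·√n ⇒ n = (δ/d)² = (2.123 / 0.8893)² = 5.70.
Rounding up, n = 6.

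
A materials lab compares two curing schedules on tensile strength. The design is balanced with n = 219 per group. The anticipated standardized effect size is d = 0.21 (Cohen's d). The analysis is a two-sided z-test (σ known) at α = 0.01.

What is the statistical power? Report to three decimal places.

Noncentrality parameter: δ = d·√(n/2) = 0.21 × √(219/2) = 2.1975
Critical value for a two-sided test at α = 0.01: z_{α/2} = 2.576.
Power = Φ(δ − 2.576) + Φ(−δ − 2.576) = Φ(-0.378) + Φ(-4.773) = 0.3526 + 0.0000 = 0.3526.

Power ≈ 0.353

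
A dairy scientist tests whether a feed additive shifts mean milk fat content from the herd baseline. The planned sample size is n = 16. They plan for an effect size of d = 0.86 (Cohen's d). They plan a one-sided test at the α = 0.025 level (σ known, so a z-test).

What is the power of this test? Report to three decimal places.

Noncentrality parameter: δ = d·√n = 0.86 × √16 = 3.4400
One-sided α = 0.025 → critical value z_{0.025} = 1.960.
Power = Φ(δ − 1.960) = Φ(1.480) = 0.9306.

Power ≈ 0.931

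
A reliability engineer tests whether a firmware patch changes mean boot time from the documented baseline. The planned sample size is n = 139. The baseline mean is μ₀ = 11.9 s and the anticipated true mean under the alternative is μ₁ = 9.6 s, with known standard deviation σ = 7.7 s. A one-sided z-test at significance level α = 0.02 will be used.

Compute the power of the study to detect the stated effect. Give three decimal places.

Power ≈ 0.929

Standardized effect: d = |μ₁ − μ₀| / σ = |9.6 − 11.9| / 7.7 = 0.2987
Noncentrality parameter: δ = d·√n = 0.2987 × √139 = 3.5216
Critical value for a one-sided test at α = 0.02: z_α = 2.054.
Power = Φ(δ − 2.054) = Φ(1.468) = 0.9289.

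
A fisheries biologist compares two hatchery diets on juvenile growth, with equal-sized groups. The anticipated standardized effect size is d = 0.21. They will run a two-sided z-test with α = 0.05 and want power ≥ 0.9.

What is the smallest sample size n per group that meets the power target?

Set Φ(δ − 1.960) = 0.9; then δ − 1.960 = Φ⁻¹(0.9) = 1.282, giving δ = 3.242.
(The Φ(−δ − z_{α/2}) term is vanishingly small for δ > 0 and is dropped in the standard sample-size formula.)
δ = d·√(n/2) ⇒ n = 2(δ/d)² = 2 × (3.242 / 0.21)² = 476.53.
Rounding up, n = 477 per group.

n = 477 per group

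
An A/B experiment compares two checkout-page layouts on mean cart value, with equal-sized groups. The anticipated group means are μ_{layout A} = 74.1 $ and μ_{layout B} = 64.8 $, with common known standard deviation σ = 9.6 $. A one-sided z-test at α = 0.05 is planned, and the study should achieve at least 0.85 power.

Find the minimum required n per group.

n = 16 per group

Standardized effect: d = |μ_{layout A} − μ_{layout B}| / σ = |74.1 − 64.8| / 9.6 = 0.9688
For power 0.85 need Φ(δ − z_{0.05}) = 0.85, so δ = z_{0.05} + z_{0.15} = 1.645 + 1.036 = 2.681.
δ = d·√(n/2) ⇒ n = 2(δ/d)² = 2 × (2.681 / 0.9688)² = 15.32.
Round up to the next whole unit.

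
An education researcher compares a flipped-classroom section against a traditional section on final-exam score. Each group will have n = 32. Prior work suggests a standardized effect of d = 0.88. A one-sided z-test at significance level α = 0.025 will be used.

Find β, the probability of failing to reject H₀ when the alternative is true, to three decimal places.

β ≈ 0.059

Noncentrality parameter: δ = d·√(n/2) = 0.88 × √(32/2) = 3.5200
One-sided α = 0.025 → critical value z_{0.025} = 1.960.
Power = P(Z > 1.960 − δ) = Φ(1.560) = 0.9406.
Type II error: β = 1 − power = 1 − 0.9406 = 0.0594.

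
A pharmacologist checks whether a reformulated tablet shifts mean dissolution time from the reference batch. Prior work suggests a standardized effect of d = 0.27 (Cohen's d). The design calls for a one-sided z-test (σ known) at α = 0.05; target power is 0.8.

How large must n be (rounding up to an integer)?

n = 85

For power 0.8 need Φ(δ − z_{0.05}) = 0.8, so δ = z_{0.05} + z_{0.20} = 1.645 + 0.842 = 2.486.
δ = d·√n ⇒ n = (δ/d)² = (2.486 / 0.27)² = 84.81.
Rounding up, n = 85.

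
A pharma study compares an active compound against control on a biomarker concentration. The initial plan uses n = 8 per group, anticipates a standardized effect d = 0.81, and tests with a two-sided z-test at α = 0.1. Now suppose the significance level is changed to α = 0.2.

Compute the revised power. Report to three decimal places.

Power ≈ 0.634

δ = d·√(n/2) = 0.81 × √(8/2) = 1.6200 (unchanged). New critical value: z_{0.1} = 1.282.
Revised power = Φ(δ − 1.282) + Φ(−δ − 1.282) = Φ(0.338) + Φ(-2.902) = 0.6325 + 0.0019 = 0.6343.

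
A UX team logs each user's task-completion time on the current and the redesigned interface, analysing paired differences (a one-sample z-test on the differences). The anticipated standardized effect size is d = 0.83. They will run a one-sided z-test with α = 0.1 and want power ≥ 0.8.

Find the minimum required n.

Set Φ(δ − 1.282) = 0.8; then δ − 1.282 = Φ⁻¹(0.8) = 0.842, giving δ = 2.123.
δ = d·√n ⇒ n = (δ/d)² = (2.123 / 0.83)² = 6.54.
Round up to the next whole unit.

n = 7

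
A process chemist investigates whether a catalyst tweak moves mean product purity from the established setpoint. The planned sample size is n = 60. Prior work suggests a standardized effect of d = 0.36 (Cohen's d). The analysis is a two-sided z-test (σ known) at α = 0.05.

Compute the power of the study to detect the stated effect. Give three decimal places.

Power ≈ 0.796

Noncentrality parameter: δ = d·√n = 0.36 × √60 = 2.7885
Critical value for a two-sided test at α = 0.05: z_{α/2} = 1.960.
Power = Φ(δ − 1.960) + Φ(−δ − 1.960) = Φ(0.829) + Φ(-4.749) = 0.7963 + 0.0000 = 0.7963.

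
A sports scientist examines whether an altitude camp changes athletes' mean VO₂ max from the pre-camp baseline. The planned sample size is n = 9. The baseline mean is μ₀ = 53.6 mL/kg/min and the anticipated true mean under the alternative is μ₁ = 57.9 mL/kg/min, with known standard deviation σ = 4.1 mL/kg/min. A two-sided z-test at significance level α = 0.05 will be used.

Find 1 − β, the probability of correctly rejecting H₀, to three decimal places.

Standardized effect: d = |μ₁ − μ₀| / σ = |57.9 − 53.6| / 4.1 = 1.0488
Noncentrality parameter: δ = d·√n = 1.0488 × √9 = 3.1463
Two-sided α = 0.05 → critical value z_{0.025} = 1.960.
Power = Φ(δ − 1.960) + Φ(−δ − 1.960) = Φ(1.186) + Φ(-5.106) = 0.8823 + 0.0000 = 0.8823.

Power ≈ 0.882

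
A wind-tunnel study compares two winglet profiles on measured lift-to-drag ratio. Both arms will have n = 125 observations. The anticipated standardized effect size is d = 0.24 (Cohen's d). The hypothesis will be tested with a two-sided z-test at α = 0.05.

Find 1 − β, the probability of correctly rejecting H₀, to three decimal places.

Power ≈ 0.475

Noncentrality parameter: δ = d·√(n/2) = 0.24 × √(125/2) = 1.8974
Two-sided α = 0.05 → critical value z_{0.025} = 1.960.
Power = Φ(δ − 1.960) + Φ(−δ − 1.960) = Φ(-0.063) + Φ(-3.857) = 0.4750 + 0.0001 = 0.4751.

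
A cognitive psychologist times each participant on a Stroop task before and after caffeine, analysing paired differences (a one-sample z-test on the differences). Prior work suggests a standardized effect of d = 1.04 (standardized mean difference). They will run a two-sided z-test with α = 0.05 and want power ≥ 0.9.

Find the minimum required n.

n = 10

Set Φ(δ − 1.960) = 0.9; then δ − 1.960 = Φ⁻¹(0.9) = 1.282, giving δ = 3.242.
(For δ > 0 the lower-tail rejection region contributes negligibly to power, so the one-term inversion is standard.)
δ = d·√n ⇒ n = (δ/d)² = (3.242 / 1.04)² = 9.71.
Round up to the next whole unit.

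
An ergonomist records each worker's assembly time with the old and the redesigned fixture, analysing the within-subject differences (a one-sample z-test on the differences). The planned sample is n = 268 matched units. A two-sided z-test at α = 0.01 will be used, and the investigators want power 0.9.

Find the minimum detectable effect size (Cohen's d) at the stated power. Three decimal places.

d ≈ 0.236

Need Φ(δ − 2.576) = 0.9, so δ = 2.576 + 1.282 = 3.857.
(The second rejection-region term Φ(−δ − z_{α/2}) is negligible and dropped.)
δ = d·√n ⇒ d = δ/√n = 3.857/√268 = 0.2356.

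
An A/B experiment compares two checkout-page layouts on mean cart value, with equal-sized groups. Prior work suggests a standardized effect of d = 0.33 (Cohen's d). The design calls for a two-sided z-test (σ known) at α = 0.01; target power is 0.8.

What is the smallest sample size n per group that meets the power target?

Set Φ(δ − 2.576) = 0.8; then δ − 2.576 = Φ⁻¹(0.8) = 0.842, giving δ = 3.417.
(Ignoring the negligible lower-tail rejection probability gives the usual closed-form inversion.)
δ = d·√(n/2) ⇒ n = 2(δ/d)² = 2 × (3.417 / 0.33)² = 214.49.
Rounding up, n = 215 per group.

n = 215 per group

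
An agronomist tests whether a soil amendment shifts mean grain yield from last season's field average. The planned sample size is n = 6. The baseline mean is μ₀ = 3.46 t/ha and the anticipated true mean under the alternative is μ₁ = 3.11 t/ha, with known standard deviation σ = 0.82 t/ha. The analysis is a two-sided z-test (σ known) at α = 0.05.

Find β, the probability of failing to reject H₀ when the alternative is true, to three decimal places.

Standardized effect: d = |μ₁ − μ₀| / σ = |3.11 − 3.46| / 0.82 = 0.4268
Noncentrality parameter: δ = d·√n = 0.4268 × √6 = 1.0455
Critical value for a two-sided test at α = 0.05: z_{α/2} = 1.960.
Power = Φ(δ − 1.960) + Φ(−δ − 1.960) = Φ(-0.914) + Φ(-3.005) = 0.1802 + 0.0013 = 0.1816.
Type II error: β = 1 − power = 1 − 0.1816 = 0.8184.

β ≈ 0.818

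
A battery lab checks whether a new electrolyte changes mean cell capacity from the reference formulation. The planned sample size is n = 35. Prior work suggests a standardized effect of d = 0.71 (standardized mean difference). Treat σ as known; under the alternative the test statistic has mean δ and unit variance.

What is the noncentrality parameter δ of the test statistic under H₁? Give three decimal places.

δ = d·√n = 0.71 × √35 = 4.2004

δ ≈ 4.200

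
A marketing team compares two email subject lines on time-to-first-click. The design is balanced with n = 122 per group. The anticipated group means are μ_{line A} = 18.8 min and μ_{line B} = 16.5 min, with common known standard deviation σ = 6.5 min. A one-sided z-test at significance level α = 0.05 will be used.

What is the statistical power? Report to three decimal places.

Power ≈ 0.868

Standardized effect: d = |μ_{line A} − μ_{line B}| / σ = |18.8 − 16.5| / 6.5 = 0.3538
Noncentrality parameter: δ = d·√(n/2) = 0.3538 × √(122/2) = 2.7636
One-sided α = 0.05 → critical value z_{0.05} = 1.645.
Power = P(Z > 1.645 − δ) = Φ(1.119) = 0.8684.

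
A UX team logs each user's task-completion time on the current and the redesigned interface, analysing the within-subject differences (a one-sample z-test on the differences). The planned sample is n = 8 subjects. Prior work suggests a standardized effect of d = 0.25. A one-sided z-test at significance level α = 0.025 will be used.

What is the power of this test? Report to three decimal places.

Noncentrality parameter: λ = d·√n = 0.25 × √8 = 0.7071
Critical value for a one-sided test at α = 0.025: z_α = 1.960.
Power = P(Z > 1.960 − λ) = Φ(-1.253) = 0.1051.

Power ≈ 0.105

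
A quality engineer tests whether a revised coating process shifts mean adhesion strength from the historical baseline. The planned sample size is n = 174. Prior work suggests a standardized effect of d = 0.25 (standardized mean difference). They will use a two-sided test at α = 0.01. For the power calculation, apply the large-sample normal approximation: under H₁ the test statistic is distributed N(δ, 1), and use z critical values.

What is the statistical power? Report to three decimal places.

Noncentrality parameter: λ = d·√n = 0.25 × √174 = 3.2977
Two-sided α = 0.01 → critical value z_{0.005} = 2.576.
Power = Φ(λ − 2.576) + Φ(−λ − 2.576) = Φ(0.722) + Φ(-5.874) = 0.7648 + 0.0000 = 0.7648.

Power ≈ 0.765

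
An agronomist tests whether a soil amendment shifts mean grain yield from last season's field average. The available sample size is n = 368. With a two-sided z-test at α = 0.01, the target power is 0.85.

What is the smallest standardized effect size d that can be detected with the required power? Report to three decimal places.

Required noncentrality: δ = z_{0.005} + z_{0.15} = 2.576 + 1.036 = 3.612.
(Lower-tail contribution to power is negligible for δ > 0.)
δ = d·√n ⇒ d = δ/√n = 3.612/√368 = 0.1883.

d ≈ 0.188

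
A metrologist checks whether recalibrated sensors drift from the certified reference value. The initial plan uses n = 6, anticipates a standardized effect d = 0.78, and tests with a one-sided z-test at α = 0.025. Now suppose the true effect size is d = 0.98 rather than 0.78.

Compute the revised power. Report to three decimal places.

Power ≈ 0.670

With d = 0.98: δ = d·√n = 0.98 × √6 = 2.4005. Critical value z_{0.025} = 1.960.
Revised power = P(Z > 1.960 − δ) = Φ(0.441) = 0.6702.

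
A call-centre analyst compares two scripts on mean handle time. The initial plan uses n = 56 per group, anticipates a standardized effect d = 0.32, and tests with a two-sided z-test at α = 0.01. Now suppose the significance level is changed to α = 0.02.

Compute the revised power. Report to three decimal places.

δ = d·√(n/2) = 0.32 × √(56/2) = 1.6933 (unchanged). New critical value: z_{0.01} = 2.326.
Revised power = Φ(δ − 2.326) + Φ(−δ − 2.326) = Φ(-0.633) + Φ(-4.020) = 0.2633 + 0.0000 = 0.2634.

Power ≈ 0.263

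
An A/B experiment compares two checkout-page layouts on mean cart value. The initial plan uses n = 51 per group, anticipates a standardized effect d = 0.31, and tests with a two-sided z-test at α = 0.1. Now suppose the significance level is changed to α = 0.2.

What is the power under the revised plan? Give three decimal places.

δ = d·√(n/2) = 0.31 × √(51/2) = 1.5654 (unchanged). New critical value: z_{0.1} = 1.282.
Revised power = Φ(δ − 1.282) + Φ(−δ − 1.282) = Φ(0.284) + Φ(-2.847) = 0.6117 + 0.0022 = 0.6140.

Power ≈ 0.614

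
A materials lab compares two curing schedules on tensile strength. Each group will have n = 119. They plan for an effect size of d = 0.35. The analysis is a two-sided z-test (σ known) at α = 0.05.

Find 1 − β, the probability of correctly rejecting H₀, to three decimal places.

Power ≈ 0.770

Noncentrality parameter: δ = d·√(n/2) = 0.35 × √(119/2) = 2.6998
Two-sided α = 0.05 → critical value z_{0.025} = 1.960.
Power = Φ(δ − 1.960) + Φ(−δ − 1.960) = Φ(0.740) + Φ(-4.660) = 0.7703 + 0.0000 = 0.7703.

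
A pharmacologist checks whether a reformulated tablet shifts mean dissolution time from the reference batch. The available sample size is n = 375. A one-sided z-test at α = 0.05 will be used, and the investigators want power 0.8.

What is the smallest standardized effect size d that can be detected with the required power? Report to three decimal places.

d ≈ 0.128

Need Φ(δ − 1.645) = 0.8, so δ = 1.645 + 0.842 = 2.486.
δ = d·√n ⇒ d = δ/√n = 2.486/√375 = 0.1284.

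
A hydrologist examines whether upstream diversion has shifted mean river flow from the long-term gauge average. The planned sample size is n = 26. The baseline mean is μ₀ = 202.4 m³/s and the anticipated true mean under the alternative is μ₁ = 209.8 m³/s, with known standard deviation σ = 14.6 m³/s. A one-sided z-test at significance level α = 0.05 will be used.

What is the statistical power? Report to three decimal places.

Power ≈ 0.826

Standardized effect: d = |μ₁ − μ₀| / σ = |209.8 − 202.4| / 14.6 = 0.5068
Noncentrality parameter: δ = d·√n = 0.5068 × √26 = 2.5844
One-sided α = 0.05 → critical value z_{0.05} = 1.645.
Power = P(Z > 1.645 − δ) = Φ(0.940) = 0.8263.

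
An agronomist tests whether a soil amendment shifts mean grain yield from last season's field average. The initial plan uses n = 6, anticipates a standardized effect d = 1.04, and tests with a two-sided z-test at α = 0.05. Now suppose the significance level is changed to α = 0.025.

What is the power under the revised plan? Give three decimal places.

δ = d·√n = 1.04 × √6 = 2.5475 (unchanged). New critical value: z_{0.0125} = 2.241.
Revised power = Φ(δ − 2.241) + Φ(−δ − 2.241) = Φ(0.306) + Φ(-4.789) = 0.6202 + 0.0000 = 0.6202.

Power ≈ 0.620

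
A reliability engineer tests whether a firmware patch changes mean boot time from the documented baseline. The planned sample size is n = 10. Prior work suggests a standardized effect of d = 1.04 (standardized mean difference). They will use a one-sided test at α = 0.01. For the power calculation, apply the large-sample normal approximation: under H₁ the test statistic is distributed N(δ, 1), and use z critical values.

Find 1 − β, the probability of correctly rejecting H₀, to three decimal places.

Noncentrality parameter: δ = d·√n = 1.04 × √10 = 3.2888
One-sided α = 0.01 → critical value z_{0.01} = 2.326.
Power = Φ(δ − 2.326) = Φ(0.962) = 0.8321.

Power ≈ 0.832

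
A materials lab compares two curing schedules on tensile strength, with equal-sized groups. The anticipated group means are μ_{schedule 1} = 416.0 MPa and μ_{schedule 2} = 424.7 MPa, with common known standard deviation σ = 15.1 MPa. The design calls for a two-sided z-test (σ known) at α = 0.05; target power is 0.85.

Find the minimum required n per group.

Standardized effect: d = |μ_{schedule 1} − μ_{schedule 2}| / σ = |416.0 − 424.7| / 15.1 = 0.5762
Set Φ(δ − 1.960) = 0.85; then δ − 1.960 = Φ⁻¹(0.85) = 1.036, giving δ = 2.996.
(Ignoring the negligible lower-tail rejection probability gives the usual closed-form inversion.)
δ = d·√(n/2) ⇒ n = 2(δ/d)² = 2 × (2.996 / 0.5762)² = 54.09.
Round up to the next whole unit.

n = 55 per group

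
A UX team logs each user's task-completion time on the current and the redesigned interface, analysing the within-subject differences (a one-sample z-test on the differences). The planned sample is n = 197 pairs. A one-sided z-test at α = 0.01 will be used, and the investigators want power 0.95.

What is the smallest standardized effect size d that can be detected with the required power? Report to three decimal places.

d ≈ 0.283

Need Φ(δ − 2.326) = 0.95, so δ = 2.326 + 1.645 = 3.971.
δ = d·√n ⇒ d = δ/√n = 3.971/√197 = 0.2829.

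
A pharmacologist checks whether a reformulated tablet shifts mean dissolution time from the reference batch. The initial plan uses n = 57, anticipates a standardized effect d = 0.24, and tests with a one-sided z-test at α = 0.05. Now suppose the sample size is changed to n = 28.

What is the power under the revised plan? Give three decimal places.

With n = 28: δ = d·√n = 0.24 × √28 = 1.2700. Critical value z_{0.05} = 1.645.
Revised power = P(Z > 1.645 − δ) = Φ(-0.375) = 0.3539.

Power ≈ 0.354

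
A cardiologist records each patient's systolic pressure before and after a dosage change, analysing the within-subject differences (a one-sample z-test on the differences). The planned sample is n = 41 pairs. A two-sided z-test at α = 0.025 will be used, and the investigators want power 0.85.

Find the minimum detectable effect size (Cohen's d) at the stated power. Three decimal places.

d ≈ 0.512

Required noncentrality: δ = z_{0.0125} + z_{0.15} = 2.241 + 1.036 = 3.278.
(The second rejection-region term Φ(−δ − z_{α/2}) is negligible and dropped.)
δ = d·√n ⇒ d = δ/√n = 3.278/√41 = 0.5119.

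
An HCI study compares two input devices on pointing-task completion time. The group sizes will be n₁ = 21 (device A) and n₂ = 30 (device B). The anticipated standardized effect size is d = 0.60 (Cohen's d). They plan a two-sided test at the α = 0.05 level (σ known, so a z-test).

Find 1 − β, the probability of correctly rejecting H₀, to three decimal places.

Power ≈ 0.559

Noncentrality parameter: δ = d / √(1/n₁ + 1/n₂) = 0.60 / √(1/21 + 1/30) = 2.1088
Two-sided α = 0.05 → critical value z_{0.025} = 1.960.
Power = Φ(δ − 1.960) + Φ(−δ − 1.960) = Φ(0.149) + Φ(-4.069) = 0.5592 + 0.0000 = 0.5592.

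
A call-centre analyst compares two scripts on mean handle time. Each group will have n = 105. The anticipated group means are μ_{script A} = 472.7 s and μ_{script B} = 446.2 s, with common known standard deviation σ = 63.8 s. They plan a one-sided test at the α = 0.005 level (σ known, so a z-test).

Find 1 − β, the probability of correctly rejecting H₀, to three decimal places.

Power ≈ 0.668

Standardized effect: d = |μ_{script A} − μ_{script B}| / σ = |472.7 − 446.2| / 63.8 = 0.4154
Noncentrality parameter: λ = d·√(n/2) = 0.4154 × √(105/2) = 3.0096
One-sided α = 0.005 → critical value z_{0.005} = 2.576.
Power = Φ(λ − 2.576) = Φ(0.434) = 0.6678.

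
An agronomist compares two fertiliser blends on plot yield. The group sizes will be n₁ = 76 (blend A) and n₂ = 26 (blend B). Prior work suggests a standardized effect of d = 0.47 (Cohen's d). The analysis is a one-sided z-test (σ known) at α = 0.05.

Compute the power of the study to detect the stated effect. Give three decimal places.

Noncentrality parameter: δ = d / √(1/n₁ + 1/n₂) = 0.47 / √(1/76 + 1/26) = 2.0687
One-sided α = 0.05 → critical value z_{0.05} = 1.645.
Power = P(Z > 1.645 − δ) = Φ(0.424) = 0.6642.

Power ≈ 0.664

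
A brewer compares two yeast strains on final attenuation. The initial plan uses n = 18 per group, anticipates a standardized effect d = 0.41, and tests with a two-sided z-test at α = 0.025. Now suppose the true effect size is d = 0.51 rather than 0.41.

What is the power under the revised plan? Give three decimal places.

With d = 0.51: δ = d·√(n/2) = 0.51 × √(18/2) = 1.5300. Critical value z_{0.0125} = 2.241.
Revised power = Φ(δ − 2.241) + Φ(−δ − 2.241) = Φ(-0.711) + Φ(-3.771) = 0.2384 + 0.0001 = 0.2385.

Power ≈ 0.238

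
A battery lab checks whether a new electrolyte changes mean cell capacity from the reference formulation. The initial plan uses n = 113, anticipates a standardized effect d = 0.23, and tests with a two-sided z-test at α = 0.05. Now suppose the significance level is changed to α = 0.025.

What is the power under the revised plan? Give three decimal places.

δ = d·√n = 0.23 × √113 = 2.4449 (unchanged). New critical value: z_{0.0125} = 2.241.
Revised power = Φ(δ − 2.241) + Φ(−δ − 2.241) = Φ(0.204) + Φ(-4.686) = 0.5806 + 0.0000 = 0.5806.

Power ≈ 0.581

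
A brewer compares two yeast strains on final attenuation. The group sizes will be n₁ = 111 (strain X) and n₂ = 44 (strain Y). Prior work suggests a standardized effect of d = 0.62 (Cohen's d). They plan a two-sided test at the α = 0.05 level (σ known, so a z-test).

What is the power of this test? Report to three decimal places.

Power ≈ 0.936

Noncentrality parameter: δ = d / √(1/n₁ + 1/n₂) = 0.62 / √(1/111 + 1/44) = 3.4803
Two-sided α = 0.05 → critical value z_{0.025} = 1.960.
Power = Φ(δ − 1.960) + Φ(−δ − 1.960) = Φ(1.520) + Φ(-5.440) = 0.9358 + 0.0000 = 0.9358.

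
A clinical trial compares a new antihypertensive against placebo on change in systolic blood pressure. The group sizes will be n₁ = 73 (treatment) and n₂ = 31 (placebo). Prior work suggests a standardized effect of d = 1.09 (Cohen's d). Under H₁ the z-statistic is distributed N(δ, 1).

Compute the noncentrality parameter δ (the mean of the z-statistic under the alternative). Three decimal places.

δ = d / √(1/n₁ + 1/n₂) = 1.09 / √(1/73 + 1/31) = 5.0845

δ ≈ 5.085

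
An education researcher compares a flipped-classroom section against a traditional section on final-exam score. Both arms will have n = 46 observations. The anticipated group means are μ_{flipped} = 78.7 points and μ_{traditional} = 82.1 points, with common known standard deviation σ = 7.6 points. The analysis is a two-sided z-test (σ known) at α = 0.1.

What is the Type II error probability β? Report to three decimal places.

β ≈ 0.308

Standardized effect: d = |μ_{flipped} − μ_{traditional}| / σ = |78.7 − 82.1| / 7.6 = 0.4474
Noncentrality parameter: δ = d·√(n/2) = 0.4474 × √(46/2) = 2.1455
Critical value for a two-sided test at α = 0.1: z_{α/2} = 1.645.
Power = Φ(δ − 1.645) + Φ(−δ − 1.645) = Φ(0.501) + Φ(-3.790) = 0.6917 + 0.0001 = 0.6918.
Type II error: β = 1 − power = 1 − 0.6918 = 0.3082.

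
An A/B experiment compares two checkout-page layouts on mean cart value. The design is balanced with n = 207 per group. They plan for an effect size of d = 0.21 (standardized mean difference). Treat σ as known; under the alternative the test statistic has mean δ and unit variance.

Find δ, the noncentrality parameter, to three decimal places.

δ ≈ 2.136

δ = d·√(n/2) = 0.21 × √(207/2) = 2.1364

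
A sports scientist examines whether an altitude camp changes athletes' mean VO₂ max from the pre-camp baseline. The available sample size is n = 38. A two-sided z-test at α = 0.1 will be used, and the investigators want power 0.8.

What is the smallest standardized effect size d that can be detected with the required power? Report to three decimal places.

d ≈ 0.403

Need Φ(δ − 1.645) = 0.8, so δ = 1.645 + 0.842 = 2.486.
(Lower-tail contribution to power is negligible for δ > 0.)
δ = d·√n ⇒ d = δ/√n = 2.486/√38 = 0.4034.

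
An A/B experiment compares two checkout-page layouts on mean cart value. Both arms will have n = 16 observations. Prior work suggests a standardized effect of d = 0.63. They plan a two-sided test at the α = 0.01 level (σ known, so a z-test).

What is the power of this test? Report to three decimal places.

Power ≈ 0.214

Noncentrality parameter: δ = d·√(n/2) = 0.63 × √(16/2) = 1.7819
Critical value for a two-sided test at α = 0.01: z_{α/2} = 2.576.
Power = Φ(δ − 2.576) + Φ(−δ − 2.576) = Φ(-0.794) + Φ(-4.358) = 0.2136 + 0.0000 = 0.2136.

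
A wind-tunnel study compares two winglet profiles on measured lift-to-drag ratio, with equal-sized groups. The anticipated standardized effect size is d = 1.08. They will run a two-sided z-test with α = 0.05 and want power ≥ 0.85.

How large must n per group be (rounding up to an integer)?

n = 16 per group

Set Φ(δ − 1.960) = 0.85; then δ − 1.960 = Φ⁻¹(0.85) = 1.036, giving δ = 2.996.
(Ignoring the negligible lower-tail rejection probability gives the usual closed-form inversion.)
δ = d·√(n/2) ⇒ n = 2(δ/d)² = 2 × (2.996 / 1.08)² = 15.40.
Rounding up, n = 16 per group.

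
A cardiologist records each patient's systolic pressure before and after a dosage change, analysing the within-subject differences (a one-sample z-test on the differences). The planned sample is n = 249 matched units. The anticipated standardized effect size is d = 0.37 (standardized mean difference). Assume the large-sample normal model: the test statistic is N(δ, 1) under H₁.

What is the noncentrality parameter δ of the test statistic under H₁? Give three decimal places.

δ ≈ 5.839

The noncentrality parameter scales effect size by the design's sample-size factor: δ = d·√n = 0.37 × √249 = 5.8385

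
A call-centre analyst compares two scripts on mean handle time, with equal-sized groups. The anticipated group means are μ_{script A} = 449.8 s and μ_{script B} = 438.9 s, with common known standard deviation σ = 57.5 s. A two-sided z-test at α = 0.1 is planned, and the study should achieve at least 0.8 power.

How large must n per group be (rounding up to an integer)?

n = 345 per group

Standardized effect: d = |μ_{script A} − μ_{script B}| / σ = |449.8 − 438.9| / 57.5 = 0.1896
Set Φ(δ − 1.645) = 0.8; then δ − 1.645 = Φ⁻¹(0.8) = 0.842, giving δ = 2.486.
(The Φ(−δ − z_{α/2}) term is vanishingly small for δ > 0 and is dropped in the standard sample-size formula.)
δ = d·√(n/2) ⇒ n = 2(δ/d)² = 2 × (2.486 / 0.1896)² = 344.10.
Rounding up, n = 345 per group.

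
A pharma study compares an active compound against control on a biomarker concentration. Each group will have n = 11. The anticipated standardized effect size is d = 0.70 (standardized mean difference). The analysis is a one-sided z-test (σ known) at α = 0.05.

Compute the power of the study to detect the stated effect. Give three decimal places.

Power ≈ 0.499

Noncentrality parameter: λ = d·√(n/2) = 0.70 × √(11/2) = 1.6416
One-sided α = 0.05 → critical value z_{0.05} = 1.645.
Power = P(Z > 1.645 − λ) = Φ(-0.003) = 0.4987.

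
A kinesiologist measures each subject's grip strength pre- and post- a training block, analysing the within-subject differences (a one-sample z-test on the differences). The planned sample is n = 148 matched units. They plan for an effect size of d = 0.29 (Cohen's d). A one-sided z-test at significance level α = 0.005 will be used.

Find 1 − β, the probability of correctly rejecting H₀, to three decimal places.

Noncentrality parameter: δ = d·√n = 0.29 × √148 = 3.5280
Critical value for a one-sided test at α = 0.005: z_α = 2.576.
Power = P(Z > 2.576 − δ) = Φ(0.952) = 0.8295.

Power ≈ 0.829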